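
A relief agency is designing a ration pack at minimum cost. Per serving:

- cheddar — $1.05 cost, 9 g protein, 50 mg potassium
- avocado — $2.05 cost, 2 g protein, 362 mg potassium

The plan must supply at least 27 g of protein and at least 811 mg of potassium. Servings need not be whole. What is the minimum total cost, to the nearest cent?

Minimising a linear cost over {protein ≥ 27, potassium ≥ 811, servings ≥ 0} — the optimum is at a vertex, using one or two foods.
cheddar only: max(27/9, 811/50) = 16.22 servings → $17.03.
avocado only: max(27/2, 811/362) = 13.5 servings → $27.68.
cheddar + avocado with both tight: 2.581 servings and 1.884 servings → $6.57.
So the least-cost plan costs $6.57.

$6.57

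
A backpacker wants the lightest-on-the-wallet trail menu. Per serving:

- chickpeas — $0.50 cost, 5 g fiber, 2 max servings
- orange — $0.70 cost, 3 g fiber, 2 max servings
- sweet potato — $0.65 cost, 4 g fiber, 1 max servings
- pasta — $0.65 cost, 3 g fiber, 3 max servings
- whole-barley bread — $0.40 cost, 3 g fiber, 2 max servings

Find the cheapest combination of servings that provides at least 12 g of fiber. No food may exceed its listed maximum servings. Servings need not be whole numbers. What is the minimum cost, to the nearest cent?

$1.27

Cost per g of fiber: chickpeas $0.1000, whole-barley bread $0.1333, sweet potato $0.1625, pasta $0.2167, orange $0.2333.
Take 2 servings of chickpeas: +10.0 g fiber for $1.00 (total $1.00, still need 2.0 g).
Take 0.6667 servings of whole-barley bread: +2.0 g fiber for $0.27 (total $1.27, still need 0.0 g).
Filling from the cheapest source first is optimal under one linear minimum: $1.27.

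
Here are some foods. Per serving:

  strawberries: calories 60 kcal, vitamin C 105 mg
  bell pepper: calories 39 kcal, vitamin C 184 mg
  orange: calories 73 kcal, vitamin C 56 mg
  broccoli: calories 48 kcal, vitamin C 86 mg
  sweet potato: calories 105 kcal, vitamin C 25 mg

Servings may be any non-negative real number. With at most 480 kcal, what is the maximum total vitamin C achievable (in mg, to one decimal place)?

2264.6 mg

Vitamin C per kcal: bell pepper 4.718, broccoli 1.792, strawberries 1.75, orange 0.7671, sweet potato 0.2381.
With no serving limits, spend the whole calories allowance on bell pepper: 480 kcal / 39 kcal × 184 mg = 2264.6 mg.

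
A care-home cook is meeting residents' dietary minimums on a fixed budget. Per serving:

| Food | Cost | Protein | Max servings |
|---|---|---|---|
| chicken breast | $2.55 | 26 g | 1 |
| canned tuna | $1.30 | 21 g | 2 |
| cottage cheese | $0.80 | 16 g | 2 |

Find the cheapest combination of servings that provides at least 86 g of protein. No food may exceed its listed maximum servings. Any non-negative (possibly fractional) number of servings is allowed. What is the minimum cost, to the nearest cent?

Cost per g of protein: cottage cheese $0.0500, canned tuna $0.0619, chicken breast $0.0981.
Take 2 servings of cottage cheese: +32.0 g protein for $1.60 (total $1.60, still need 54.0 g).
Take 2 servings of canned tuna: +42.0 g protein for $2.60 (total $4.20, still need 12.0 g).
Take 0.4615 servings of chicken breast: +12.0 g protein for $1.18 (total $5.38, still need 0.0 g).
Filling from the cheapest source first is optimal under one linear minimum: $5.38.

$5.38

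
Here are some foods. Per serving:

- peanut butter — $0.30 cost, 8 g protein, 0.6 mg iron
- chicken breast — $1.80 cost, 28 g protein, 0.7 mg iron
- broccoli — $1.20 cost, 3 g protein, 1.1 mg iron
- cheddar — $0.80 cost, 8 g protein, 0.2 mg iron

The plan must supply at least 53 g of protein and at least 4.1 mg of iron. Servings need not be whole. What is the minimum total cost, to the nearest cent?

$2.05

For a min-cost LP with two ≥-constraints, a basic feasible solution has at most two positive variables.
peanut butter only: max(53/8, 4.1/0.6) = 6.833 servings → $2.05.
chicken breast only: max(53/28, 4.1/0.7) = 5.857 servings → $10.54.
broccoli only: max(53/3, 4.1/1.1) = 17.67 servings → $21.20.
cheddar only: max(53/8, 4.1/0.2) = 20.5 servings → $16.40.
peanut butter + chicken breast with both targets exact would need a negative amount; discard.
peanut butter + broccoli with both tight: 6.571 servings and 0.1429 servings → $2.14.
peanut butter + cheddar with both targets exact would need a negative amount; discard.
chicken breast + broccoli with both tight: 1.603 servings and 2.707 servings → $6.13.
chicken breast + cheddar (both tight): parallel constraints — no distinct corner.
broccoli + cheddar with both tight: 2.707 servings and 5.61 servings → $7.74.
So the least-cost plan costs $2.05.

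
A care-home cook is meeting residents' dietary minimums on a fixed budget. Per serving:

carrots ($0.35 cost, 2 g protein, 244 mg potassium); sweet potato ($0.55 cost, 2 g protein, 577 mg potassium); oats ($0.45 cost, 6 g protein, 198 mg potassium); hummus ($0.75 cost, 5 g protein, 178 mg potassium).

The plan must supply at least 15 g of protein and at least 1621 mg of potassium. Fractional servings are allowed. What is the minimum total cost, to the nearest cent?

A basic optimal solution has at most two foods positive. Try each food alone and each pair with both targets met exactly.
carrots only: max(15/2, 1621/244) = 7.5 servings → $2.62.
sweet potato only: max(15/2, 1621/577) = 7.5 servings → $4.12.
oats only: max(15/6, 1621/198) = 8.187 servings → $3.68.
hummus only: max(15/5, 1621/178) = 9.107 servings → $6.83.
carrots + sweet potato: the both-tight solution has a negative serving — not a feasible corner.
carrots + oats with both tight: 6.326 servings and 0.3914 servings → $2.39.
carrots + hummus with both tight: 6.291 servings and 0.4838 servings → $2.56.
sweet potato + oats with both tight: 2.204 servings and 1.765 servings → $2.01.
sweet potato + hummus with both tight: 2.149 servings and 2.14 servings → $2.79.
oats + hummus: the both-tight solution has a negative serving — not a feasible corner.
The minimum over all feasible corners is $2.01.

$2.01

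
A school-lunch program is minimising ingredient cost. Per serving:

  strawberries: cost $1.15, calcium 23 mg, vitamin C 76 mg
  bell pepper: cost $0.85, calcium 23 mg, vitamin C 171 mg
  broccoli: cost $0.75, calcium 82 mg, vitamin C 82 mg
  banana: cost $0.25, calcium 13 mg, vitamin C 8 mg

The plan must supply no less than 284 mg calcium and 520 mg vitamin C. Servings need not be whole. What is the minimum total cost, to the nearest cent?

An LP optimum is at a vertex; with two nutrient constraints at most two foods are used. Check each candidate.
strawberries only: max(284/23, 520/76) = 12.35 servings → $14.20.
bell pepper only: max(284/23, 520/171) = 12.35 servings → $10.50.
broccoli only: max(284/82, 520/82) = 6.341 servings → $4.76.
banana only: max(284/13, 520/8) = 65 servings → $16.25.
strawberries + bell pepper: the both-tight solution has a negative serving — not a feasible corner.
strawberries + broccoli with both tight: 4.453 servings and 2.214 servings → $6.78.
strawberries + banana with both tight: 5.582 servings and 11.97 servings → $9.41.
bell pepper + broccoli with both tight: 1.595 servings and 3.016 servings → $3.62.
bell pepper + banana with both tight: 2.201 servings and 17.95 servings → $6.36.
broccoli + banana: the both-tight solution has a negative serving — not a feasible corner.
Cheapest feasible corner: $3.62.

$3.62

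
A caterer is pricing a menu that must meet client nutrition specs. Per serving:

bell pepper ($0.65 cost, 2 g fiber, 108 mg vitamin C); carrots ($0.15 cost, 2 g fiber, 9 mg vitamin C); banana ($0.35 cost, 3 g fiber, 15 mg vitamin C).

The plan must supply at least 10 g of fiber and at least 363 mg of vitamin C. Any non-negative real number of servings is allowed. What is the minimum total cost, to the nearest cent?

$2.36

Minimising a linear cost over {fiber ≥ 10, vitamin C ≥ 363, servings ≥ 0} — the optimum is at a vertex, using one or two foods.
bell pepper only: max(10/2, 363/108) = 5 servings → $3.25.
carrots only: max(10/2, 363/9) = 40.33 servings → $6.05.
banana only: max(10/3, 363/15) = 24.2 servings → $8.47.
bell pepper + carrots with both tight: 3.212 servings and 1.788 servings → $2.36.
bell pepper + banana with both tight: 3.194 servings and 1.204 servings → $2.50.
carrots + banana: the both-tight solution has a negative serving — not a feasible corner.
The minimum over all feasible corners is $2.36.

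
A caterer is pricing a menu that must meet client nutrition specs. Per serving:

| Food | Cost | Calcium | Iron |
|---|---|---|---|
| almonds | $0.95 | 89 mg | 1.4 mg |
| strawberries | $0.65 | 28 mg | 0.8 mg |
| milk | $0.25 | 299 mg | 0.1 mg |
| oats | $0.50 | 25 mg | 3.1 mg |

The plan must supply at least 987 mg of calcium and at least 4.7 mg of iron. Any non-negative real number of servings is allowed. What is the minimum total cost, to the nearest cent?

For a min-cost LP with two ≥-constraints, a basic feasible solution has at most two positive variables.
almonds only: max(987/89, 4.7/1.4) = 11.09 servings → $10.54.
strawberries only: max(987/28, 4.7/0.8) = 35.25 servings → $22.91.
milk only: max(987/299, 4.7/0.1) = 47 servings → $11.75.
oats only: max(987/25, 4.7/3.1) = 39.48 servings → $19.74.
almonds + strawberries: the both-tight solution has a negative serving — not a feasible corner.
almonds + milk with both tight: 3.189 servings and 2.352 servings → $3.62.
almonds + oats with both targets exact would need a negative amount; discard.
strawberries + milk with both tight: 5.527 servings and 2.783 servings → $4.29.
strawberries + oats: intersection lies outside the first quadrant.
milk + oats with both tight: 3.183 servings and 1.413 servings → $1.50.
The minimum over all feasible corners is $1.50.

$1.50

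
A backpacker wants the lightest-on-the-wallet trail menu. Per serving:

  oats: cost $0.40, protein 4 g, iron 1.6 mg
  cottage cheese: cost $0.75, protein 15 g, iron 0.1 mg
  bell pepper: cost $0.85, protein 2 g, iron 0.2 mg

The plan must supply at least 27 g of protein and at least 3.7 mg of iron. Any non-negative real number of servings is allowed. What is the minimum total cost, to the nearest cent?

oats only: max(27/4, 3.7/1.6) = 6.75 servings → $2.70.
cottage cheese only: max(27/15, 3.7/0.1) = 37 servings → $27.75.
bell pepper only: max(27/2, 3.7/0.2) = 18.5 servings → $15.72.
oats + cottage cheese with both tight: 2.237 servings and 1.203 servings → $1.80.
oats + bell pepper with both tight: 0.8333 servings and 11.83 servings → $10.39.
cottage cheese + bell pepper with both targets exact would need a negative amount; discard.
Cheapest feasible corner: $1.80.

$1.80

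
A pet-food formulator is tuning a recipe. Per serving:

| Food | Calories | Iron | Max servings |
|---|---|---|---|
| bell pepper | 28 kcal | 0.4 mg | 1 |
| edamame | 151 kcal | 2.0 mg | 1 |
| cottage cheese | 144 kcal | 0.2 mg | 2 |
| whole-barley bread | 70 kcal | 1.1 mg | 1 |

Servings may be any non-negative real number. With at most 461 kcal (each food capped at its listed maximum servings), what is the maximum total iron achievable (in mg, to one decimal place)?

3.8 mg

Iron per kcal: whole-barley bread 0.01571, bell pepper 0.01429, edamame 0.01325, cottage cheese 0.001389.
Take 1 serving of whole-barley bread: uses 70 kcal, +1.1 mg iron (running total 1.1 mg).
Take 1 serving of bell pepper: uses 28 kcal, +0.4 mg iron (running total 1.5 mg).
Take 1 serving of edamame: uses 151 kcal, +2.0 mg iron (running total 3.5 mg).
Take 1.472 servings of cottage cheese: uses 212 kcal, +0.3 mg iron (running total 3.8 mg).
Filling greedily by iron-per-kcal is optimal for one linear limit, giving 3.8 mg.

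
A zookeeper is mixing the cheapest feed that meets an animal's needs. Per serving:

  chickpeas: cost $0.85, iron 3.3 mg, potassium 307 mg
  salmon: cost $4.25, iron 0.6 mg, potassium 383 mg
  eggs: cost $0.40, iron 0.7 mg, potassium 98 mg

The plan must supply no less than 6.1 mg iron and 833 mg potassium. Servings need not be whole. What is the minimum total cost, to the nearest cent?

$2.31

Compare the cost at each extreme point of the feasible region.
chickpeas only: max(6.1/3.3, 833/307) = 2.713 servings → $2.31.
salmon only: max(6.1/0.6, 833/383) = 10.17 servings → $43.21.
eggs only: max(6.1/0.7, 833/98) = 8.714 servings → $3.49.
chickpeas + salmon with both tight: 1.701 servings and 0.8115 servings → $4.89.
chickpeas + eggs with both tight: 0.1355 servings and 8.076 servings → $3.35.
salmon + eggs: intersection lies outside the first quadrant.
The minimum over all feasible corners is $2.31.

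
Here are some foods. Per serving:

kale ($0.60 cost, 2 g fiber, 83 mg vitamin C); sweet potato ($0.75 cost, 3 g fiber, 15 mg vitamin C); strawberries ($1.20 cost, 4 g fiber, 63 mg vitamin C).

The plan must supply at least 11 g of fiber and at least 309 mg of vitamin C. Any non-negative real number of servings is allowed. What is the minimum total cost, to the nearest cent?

With two linear requirements the optimum uses one or two foods; enumerate the corners.
kale only: max(11/2, 309/83) = 5.5 servings → $3.30.
sweet potato only: max(11/3, 309/15) = 20.6 servings → $15.45.
strawberries only: max(11/4, 309/63) = 4.905 servings → $5.89.
kale + sweet potato with both tight: 3.479 servings and 1.347 servings → $3.10.
kale + strawberries with both tight: 2.636 servings and 1.432 servings → $3.30.
sweet potato + strawberries: the both-tight solution has a negative serving — not a feasible corner.
The minimum over all feasible corners is $3.10.

$3.10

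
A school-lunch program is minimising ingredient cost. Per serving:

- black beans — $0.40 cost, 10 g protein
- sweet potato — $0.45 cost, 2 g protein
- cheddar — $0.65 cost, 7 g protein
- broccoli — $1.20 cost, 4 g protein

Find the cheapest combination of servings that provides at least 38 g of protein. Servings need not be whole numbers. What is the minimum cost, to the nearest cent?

Cost per g of protein: black beans $0.0400, cheddar $0.0929, sweet potato $0.2250, broccoli $0.3000.
With no serving limits, use only black beans: 38 g / 10 g = 3.8 servings × $0.40 = $1.52.

$1.52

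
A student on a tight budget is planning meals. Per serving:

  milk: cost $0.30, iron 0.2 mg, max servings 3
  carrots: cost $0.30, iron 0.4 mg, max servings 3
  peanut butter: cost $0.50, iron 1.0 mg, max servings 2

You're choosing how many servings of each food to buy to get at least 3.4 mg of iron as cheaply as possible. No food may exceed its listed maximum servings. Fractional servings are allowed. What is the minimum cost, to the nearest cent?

$2.20

Cost per mg of iron: peanut butter $0.5000, carrots $0.7500, milk $1.5000.
Take 2 servings of peanut butter: +2.0 mg iron for $1.00 (total $1.00, still need 1.4 mg).
Take 3 servings of carrots: +1.2 mg iron for $0.90 (total $1.90, still need 0.2 mg).
Take 1 serving of milk: +0.2 mg iron for $0.30 (total $2.20, still need 0.0 mg).
Filling from the cheapest source first is optimal under one linear minimum: $2.20.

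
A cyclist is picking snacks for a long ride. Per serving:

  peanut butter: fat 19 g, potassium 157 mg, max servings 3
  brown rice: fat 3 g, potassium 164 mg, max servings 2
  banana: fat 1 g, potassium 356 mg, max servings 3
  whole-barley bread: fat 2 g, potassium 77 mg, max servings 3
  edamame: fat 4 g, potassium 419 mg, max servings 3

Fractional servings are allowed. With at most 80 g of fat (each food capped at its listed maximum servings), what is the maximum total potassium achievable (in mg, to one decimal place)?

3321.9 mg

Potassium per g fat: banana 356, edamame 104.8, brown rice 54.67, whole-barley bread 38.5, peanut butter 8.263.
Take 3 servings of banana: uses 3 g fat, +1068.0 mg potassium (running total 1068.0 mg).
Take 3 servings of edamame: uses 12 g fat, +1257.0 mg potassium (running total 2325.0 mg).
Take 2 servings of brown rice: uses 6 g fat, +328.0 mg potassium (running total 2653.0 mg).
Take 3 servings of whole-barley bread: uses 6 g fat, +231.0 mg potassium (running total 2884.0 mg).
Take 2.789 servings of peanut butter: uses 53 g fat, +437.9 mg potassium (running total 3321.9 mg).
Filling greedily by potassium-per-g fat is optimal for one linear limit, giving 3321.9 mg.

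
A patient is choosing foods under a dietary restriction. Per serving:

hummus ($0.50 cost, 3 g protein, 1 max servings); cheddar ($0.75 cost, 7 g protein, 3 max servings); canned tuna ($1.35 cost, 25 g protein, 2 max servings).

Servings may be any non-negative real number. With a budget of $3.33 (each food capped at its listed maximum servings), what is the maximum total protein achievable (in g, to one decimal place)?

Protein per dollar: canned tuna 18.52, cheddar 9.333, hummus 6.
Take 2 servings of canned tuna: spends $2.70, +50.0 g protein (running total 50.0 g).
Take 0.84 servings of cheddar: spends $0.63, +5.9 g protein (running total 55.9 g).
Greedy by best ratio exhausts the cost allowance optimally: 55.9 g.

55.9 g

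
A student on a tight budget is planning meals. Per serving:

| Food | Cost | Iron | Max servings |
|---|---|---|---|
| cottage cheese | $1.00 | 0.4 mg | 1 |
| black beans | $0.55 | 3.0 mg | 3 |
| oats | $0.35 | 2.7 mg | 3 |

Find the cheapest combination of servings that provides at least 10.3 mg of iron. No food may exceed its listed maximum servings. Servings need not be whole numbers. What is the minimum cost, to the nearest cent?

Cost per mg of iron: oats $0.1296, black beans $0.1833, cottage cheese $2.5000.
Take 3 servings of oats: +8.1 mg iron for $1.05 (total $1.05, still need 2.2 mg).
Take 0.7333 servings of black beans: +2.2 mg iron for $0.40 (total $1.45, still need 0.0 mg).
Greedy by cheapest-per-mg is optimal for a single linear constraint, so the minimum cost is $1.45.

$1.45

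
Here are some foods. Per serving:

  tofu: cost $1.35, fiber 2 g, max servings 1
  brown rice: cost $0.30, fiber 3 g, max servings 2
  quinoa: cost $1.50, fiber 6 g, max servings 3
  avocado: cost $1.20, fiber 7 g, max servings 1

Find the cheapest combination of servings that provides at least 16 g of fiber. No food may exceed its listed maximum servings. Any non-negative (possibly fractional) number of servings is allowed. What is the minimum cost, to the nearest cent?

Cost per g of fiber: brown rice $0.1000, avocado $0.1714, quinoa $0.2500, tofu $0.6750.
Take 2 servings of brown rice: +6.0 g fiber for $0.60 (total $0.60, still need 10.0 g).
Take 1 serving of avocado: +7.0 g fiber for $1.20 (total $1.80, still need 3.0 g).
Take 0.5 servings of quinoa: +3.0 g fiber for $0.75 (total $2.55, still need 0.0 g).
Filling from the cheapest source first is optimal under one linear minimum: $2.55.

$2.55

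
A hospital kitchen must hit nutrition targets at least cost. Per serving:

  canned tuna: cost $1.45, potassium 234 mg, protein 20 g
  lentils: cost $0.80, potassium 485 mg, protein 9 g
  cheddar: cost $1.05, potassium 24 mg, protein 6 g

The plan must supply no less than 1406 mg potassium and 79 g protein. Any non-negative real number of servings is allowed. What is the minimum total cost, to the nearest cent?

The cheapest plan sits at a corner of the feasible region — with two constraints it uses at most two foods.
canned tuna only: max(1406/234, 79/20) = 6.009 servings → $8.71.
lentils only: max(1406/485, 79/9) = 8.778 servings → $7.02.
cheddar only: max(1406/24, 79/6) = 58.58 servings → $61.51.
canned tuna + lentils with both tight: 3.379 servings and 1.269 servings → $5.91.
canned tuna + cheddar: the both-tight solution has a negative serving — not a feasible corner.
lentils + cheddar with both tight: 2.428 servings and 9.525 servings → $11.94.
Cheapest feasible corner: $5.91.

$5.91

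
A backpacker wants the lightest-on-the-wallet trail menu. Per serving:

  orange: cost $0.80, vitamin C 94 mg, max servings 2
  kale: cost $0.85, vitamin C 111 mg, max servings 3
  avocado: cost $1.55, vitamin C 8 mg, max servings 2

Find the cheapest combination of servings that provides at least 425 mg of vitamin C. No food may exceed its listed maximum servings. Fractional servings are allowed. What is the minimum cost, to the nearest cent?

Cost per mg of vitamin C: kale $0.0077, orange $0.0085, avocado $0.1938.
Take 3 servings of kale: +333.0 mg vitamin C for $2.55 (total $2.55, still need 92.0 mg).
Take 0.9787 servings of orange: +92.0 mg vitamin C for $0.78 (total $3.33, still need 0.0 mg).
Greedy by cheapest-per-mg is optimal for a single linear constraint, so the minimum cost is $3.33.

$3.33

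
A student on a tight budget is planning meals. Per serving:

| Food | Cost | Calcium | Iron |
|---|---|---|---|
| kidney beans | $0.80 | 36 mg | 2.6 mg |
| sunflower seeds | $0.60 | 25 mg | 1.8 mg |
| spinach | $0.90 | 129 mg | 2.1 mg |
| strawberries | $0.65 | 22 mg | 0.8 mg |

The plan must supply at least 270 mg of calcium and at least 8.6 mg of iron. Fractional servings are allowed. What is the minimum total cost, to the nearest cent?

$3.03

Minimising a linear cost over {calcium ≥ 270, iron ≥ 8.6, servings ≥ 0} — the optimum is at a vertex, using one or two foods.
kidney beans only: max(270/36, 8.6/2.6) = 7.5 servings → $6.00.
sunflower seeds only: max(270/25, 8.6/1.8) = 10.8 servings → $6.48.
spinach only: max(270/129, 8.6/2.1) = 4.095 servings → $3.69.
strawberries only: max(270/22, 8.6/0.8) = 12.27 servings → $7.98.
kidney beans + sunflower seeds: intersection lies outside the first quadrant.
kidney beans + spinach with both tight: 2.088 servings and 1.51 servings → $3.03.
kidney beans + strawberries with both targets exact would need a negative amount; discard.
sunflower seeds + spinach with both tight: 3.018 servings and 1.508 servings → $3.17.
sunflower seeds + strawberries with both targets exact would need a negative amount; discard.
spinach + strawberries with both tight: 0.4702 servings and 9.516 servings → $6.61.
The minimum over all feasible corners is $3.03.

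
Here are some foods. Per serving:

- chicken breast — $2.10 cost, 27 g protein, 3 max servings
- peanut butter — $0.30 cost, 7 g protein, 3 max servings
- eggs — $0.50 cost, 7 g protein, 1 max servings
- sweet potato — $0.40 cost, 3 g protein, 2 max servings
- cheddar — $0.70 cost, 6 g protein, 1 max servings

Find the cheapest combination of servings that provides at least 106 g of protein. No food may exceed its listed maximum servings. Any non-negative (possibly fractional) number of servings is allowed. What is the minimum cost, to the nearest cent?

$7.47

Cost per g of protein: peanut butter $0.0429, eggs $0.0714, chicken breast $0.0778, cheddar $0.1167, sweet potato $0.1333.
Take 3 servings of peanut butter: +21.0 g protein for $0.90 (total $0.90, still need 85.0 g).
Take 1 serving of eggs: +7.0 g protein for $0.50 (total $1.40, still need 78.0 g).
Take 2.889 servings of chicken breast: +78.0 g protein for $6.07 (total $7.47, still need 0.0 g).
Filling from the cheapest source first is optimal under one linear minimum: $7.47.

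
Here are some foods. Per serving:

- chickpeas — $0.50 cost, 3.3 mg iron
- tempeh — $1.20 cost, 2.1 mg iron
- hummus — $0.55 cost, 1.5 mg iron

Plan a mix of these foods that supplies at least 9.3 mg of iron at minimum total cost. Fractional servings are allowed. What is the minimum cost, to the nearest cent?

Cost per mg of iron: chickpeas $0.1515, hummus $0.3667, tempeh $0.5714.
With no serving limits, use only chickpeas: 9.3 mg / 3.3 mg = 2.818 servings × $0.50 = $1.41.

$1.41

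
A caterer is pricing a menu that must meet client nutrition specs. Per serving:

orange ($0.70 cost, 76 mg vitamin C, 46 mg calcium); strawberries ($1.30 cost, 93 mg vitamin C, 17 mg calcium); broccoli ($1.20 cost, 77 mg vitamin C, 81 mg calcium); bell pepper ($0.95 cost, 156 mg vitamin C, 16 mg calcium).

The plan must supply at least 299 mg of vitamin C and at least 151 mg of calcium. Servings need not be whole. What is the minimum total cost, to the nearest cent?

A basic optimal solution has at most two foods positive. Try each food alone and each pair with both targets met exactly.
orange only: max(299/76, 151/46) = 3.934 servings → $2.75.
strawberries only: max(299/93, 151/17) = 8.882 servings → $11.55.
broccoli only: max(299/77, 151/81) = 3.883 servings → $4.66.
bell pepper only: max(299/156, 151/16) = 9.438 servings → $8.97.
orange + strawberries with both tight: 3.001 servings and 0.7629 servings → $3.09.
orange + broccoli with both targets exact would need a negative amount; discard.
orange + bell pepper with both tight: 3.15 servings and 0.3822 servings → $2.57.
strawberries + broccoli with both tight: 2.023 servings and 1.44 servings → $4.36.
strawberries + bell pepper with both targets exact would need a negative amount; discard.
broccoli + bell pepper with both tight: 1.646 servings and 1.104 servings → $3.02.
The minimum over all feasible corners is $2.57.

$2.57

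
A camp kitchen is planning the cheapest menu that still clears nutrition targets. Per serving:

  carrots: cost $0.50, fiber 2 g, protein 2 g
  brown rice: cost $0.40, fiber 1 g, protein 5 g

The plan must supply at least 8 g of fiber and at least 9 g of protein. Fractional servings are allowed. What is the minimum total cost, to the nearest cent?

$2.04

This is a tiny linear program; its minimum lies at a vertex of the feasible set. List the vertices and price them.
carrots only: max(8/2, 9/2) = 4.5 servings → $2.25.
brown rice only: max(8/1, 9/5) = 8 servings → $3.20.
carrots + brown rice with both tight: 3.875 servings and 0.25 servings → $2.04.
Cheapest feasible corner: $2.04.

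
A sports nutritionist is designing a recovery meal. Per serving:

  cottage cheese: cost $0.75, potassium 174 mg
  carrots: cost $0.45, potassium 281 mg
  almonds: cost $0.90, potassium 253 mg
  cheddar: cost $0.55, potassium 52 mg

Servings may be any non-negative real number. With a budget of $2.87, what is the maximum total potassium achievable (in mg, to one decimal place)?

Potassium per dollar: carrots 624.4, almonds 281.1, cottage cheese 232, cheddar 94.55.
With no serving limits, spend the whole cost allowance on carrots: $2.87 / $0.45 × 281 mg = 1792.2 mg.

1792.2 mg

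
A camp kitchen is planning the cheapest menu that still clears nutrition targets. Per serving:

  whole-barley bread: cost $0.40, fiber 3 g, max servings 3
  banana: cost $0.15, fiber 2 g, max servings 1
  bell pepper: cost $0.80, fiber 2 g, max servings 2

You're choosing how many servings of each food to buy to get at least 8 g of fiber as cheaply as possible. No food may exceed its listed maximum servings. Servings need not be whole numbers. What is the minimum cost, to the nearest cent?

$0.95

Cost per g of fiber: banana $0.0750, whole-barley bread $0.1333, bell pepper $0.4000.
Take 1 serving of banana: +2.0 g fiber for $0.15 (total $0.15, still need 6.0 g).
Take 2 servings of whole-barley bread: +6.0 g fiber for $0.80 (total $0.95, still need 0.0 g).
Greedy by cheapest-per-g is optimal for a single linear constraint, so the minimum cost is $0.95.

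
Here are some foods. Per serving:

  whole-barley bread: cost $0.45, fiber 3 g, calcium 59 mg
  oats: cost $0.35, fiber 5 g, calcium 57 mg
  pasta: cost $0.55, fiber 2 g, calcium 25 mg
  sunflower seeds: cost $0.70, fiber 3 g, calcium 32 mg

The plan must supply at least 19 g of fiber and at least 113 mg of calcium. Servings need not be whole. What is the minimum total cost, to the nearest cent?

This is a tiny linear program; its minimum lies at a vertex of the feasible set. List the vertices and price them.
whole-barley bread only: max(19/3, 113/59) = 6.333 servings → $2.85.
oats only: max(19/5, 113/57) = 3.8 servings → $1.33.
pasta only: max(19/2, 113/25) = 9.5 servings → $5.22.
sunflower seeds only: max(19/3, 113/32) = 6.333 servings → $4.43.
whole-barley bread + oats with both targets exact would need a negative amount; discard.
whole-barley bread + pasta with both targets exact would need a negative amount; discard.
whole-barley bread + sunflower seeds with both targets exact would need a negative amount; discard.
oats + pasta: intersection lies outside the first quadrant.
oats + sunflower seeds: the both-tight solution has a negative serving — not a feasible corner.
pasta + sunflower seeds: the both-tight solution has a negative serving — not a feasible corner.
So the least-cost plan costs $1.33.

$1.33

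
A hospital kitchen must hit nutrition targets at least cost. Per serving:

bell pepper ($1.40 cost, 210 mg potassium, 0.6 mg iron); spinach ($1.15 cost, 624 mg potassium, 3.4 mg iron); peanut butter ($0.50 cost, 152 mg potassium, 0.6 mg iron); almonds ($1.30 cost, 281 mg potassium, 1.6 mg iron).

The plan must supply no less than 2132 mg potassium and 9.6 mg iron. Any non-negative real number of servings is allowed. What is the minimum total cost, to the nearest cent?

Check every corner: each single food scaled to meet both minima, and each pair solved so both constraints bind.
bell pepper only: max(2132/210, 9.6/0.6) = 16 servings → $22.40.
spinach only: max(2132/624, 9.6/3.4) = 3.417 servings → $3.93.
peanut butter only: max(2132/152, 9.6/0.6) = 16 servings → $8.00.
almonds only: max(2132/281, 9.6/1.6) = 7.587 servings → $9.86.
bell pepper + spinach with both tight: 3.706 servings and 2.17 servings → $7.68.
bell pepper + peanut butter: the both-tight solution has a negative serving — not a feasible corner.
bell pepper + almonds with both tight: 4.263 servings and 4.401 servings → $11.69.
spinach + peanut butter with both tight: 1.264 servings and 8.837 servings → $5.87.
spinach + almonds: the both-tight solution has a negative serving — not a feasible corner.
peanut butter + almonds with both tight: 9.566 servings and 2.413 servings → $7.92.
So the least-cost plan costs $3.93.

$3.93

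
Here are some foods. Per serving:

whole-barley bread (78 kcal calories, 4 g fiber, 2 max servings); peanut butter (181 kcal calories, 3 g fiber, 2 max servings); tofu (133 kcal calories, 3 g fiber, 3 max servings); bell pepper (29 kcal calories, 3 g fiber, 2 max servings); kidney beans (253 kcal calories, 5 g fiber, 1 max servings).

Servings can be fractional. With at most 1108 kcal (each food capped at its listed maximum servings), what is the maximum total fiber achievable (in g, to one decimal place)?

32.0 g

Fiber per kcal: bell pepper 0.1034, whole-barley bread 0.05128, tofu 0.02256, kidney beans 0.01976, peanut butter 0.01657.
Take 2 servings of bell pepper: uses 58 kcal, +6.0 g fiber (running total 6.0 g).
Take 2 servings of whole-barley bread: uses 156 kcal, +8.0 g fiber (running total 14.0 g).
Take 3 servings of tofu: uses 399 kcal, +9.0 g fiber (running total 23.0 g).
Take 1 serving of kidney beans: uses 253 kcal, +5.0 g fiber (running total 28.0 g).
Take 1.337 servings of peanut butter: uses 242 kcal, +4.0 g fiber (running total 32.0 g).
Greedy by best ratio exhausts the calories allowance optimally: 32.0 g.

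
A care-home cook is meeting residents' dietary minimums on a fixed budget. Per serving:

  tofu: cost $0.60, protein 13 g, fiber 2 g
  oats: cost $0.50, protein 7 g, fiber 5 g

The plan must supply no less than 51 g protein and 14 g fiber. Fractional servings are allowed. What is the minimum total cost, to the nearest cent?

The cheapest plan sits at a corner of the feasible region — with two constraints it uses at most two foods.
tofu only: max(51/13, 14/2) = 7 servings → $4.20.
oats only: max(51/7, 14/5) = 7.286 servings → $3.64.
tofu + oats with both tight: 3.078 servings and 1.569 servings → $2.63.
The minimum over all feasible corners is $2.63.

$2.63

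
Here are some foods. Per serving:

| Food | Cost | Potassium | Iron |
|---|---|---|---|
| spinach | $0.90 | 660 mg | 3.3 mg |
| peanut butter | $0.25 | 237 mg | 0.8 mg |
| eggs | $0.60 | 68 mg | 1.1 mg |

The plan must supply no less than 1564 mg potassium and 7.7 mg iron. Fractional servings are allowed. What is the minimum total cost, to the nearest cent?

Check every corner: each single food scaled to meet both minima, and each pair solved so both constraints bind.
spinach only: max(1564/660, 7.7/3.3) = 2.37 servings → $2.13.
peanut butter only: max(1564/237, 7.7/0.8) = 9.625 servings → $2.41.
eggs only: max(1564/68, 7.7/1.1) = 23 servings → $13.80.
spinach + peanut butter with both tight: 2.258 servings and 0.3117 servings → $2.11.
spinach + eggs with both targets exact would need a negative amount; discard.
peanut butter + eggs with both tight: 5.801 servings and 2.781 servings → $3.12.
So the least-cost plan costs $2.11.

$2.11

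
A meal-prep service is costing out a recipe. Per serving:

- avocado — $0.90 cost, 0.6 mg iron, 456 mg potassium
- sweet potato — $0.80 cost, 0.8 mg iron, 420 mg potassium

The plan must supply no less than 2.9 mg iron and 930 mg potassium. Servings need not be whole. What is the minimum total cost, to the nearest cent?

Compare the cost at each extreme point of the feasible region.
avocado only: max(2.9/0.6, 930/456) = 4.833 servings → $4.35.
sweet potato only: max(2.9/0.8, 930/420) = 3.625 servings → $2.90.
avocado + sweet potato: intersection lies outside the first quadrant.
So the least-cost plan costs $2.90.

$2.90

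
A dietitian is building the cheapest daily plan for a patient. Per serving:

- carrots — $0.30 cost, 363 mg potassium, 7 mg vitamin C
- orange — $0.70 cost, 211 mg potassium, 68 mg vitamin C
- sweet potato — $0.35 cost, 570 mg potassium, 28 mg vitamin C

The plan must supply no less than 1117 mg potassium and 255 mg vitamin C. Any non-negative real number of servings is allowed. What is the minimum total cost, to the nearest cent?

$2.67

carrots only: max(1117/363, 255/7) = 36.43 servings → $10.93.
orange only: max(1117/211, 255/68) = 5.294 servings → $3.71.
sweet potato only: max(1117/570, 255/28) = 9.107 servings → $3.19.
carrots + orange with both tight: 0.9545 servings and 3.652 servings → $2.84.
carrots + sweet potato: the both-tight solution has a negative serving — not a feasible corner.
orange + sweet potato with both tight: 3.472 servings and 0.6743 servings → $2.67.
So the least-cost plan costs $2.67.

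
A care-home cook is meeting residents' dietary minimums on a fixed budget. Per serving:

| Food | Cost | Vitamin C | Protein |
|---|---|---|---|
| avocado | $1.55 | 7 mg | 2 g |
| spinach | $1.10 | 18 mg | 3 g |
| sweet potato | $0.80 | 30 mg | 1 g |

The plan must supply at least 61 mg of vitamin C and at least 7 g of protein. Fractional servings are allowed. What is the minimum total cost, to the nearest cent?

$2.91

Check every corner: each single food scaled to meet both minima, and each pair solved so both constraints bind.
avocado only: max(61/7, 7/2) = 8.714 servings → $13.51.
spinach only: max(61/18, 7/3) = 3.389 servings → $3.73.
sweet potato only: max(61/30, 7/1) = 7 servings → $5.60.
avocado + spinach: intersection lies outside the first quadrant.
avocado + sweet potato with both tight: 2.811 servings and 1.377 servings → $5.46.
spinach + sweet potato with both tight: 2.069 servings and 0.7917 servings → $2.91.
Cheapest feasible corner: $2.91.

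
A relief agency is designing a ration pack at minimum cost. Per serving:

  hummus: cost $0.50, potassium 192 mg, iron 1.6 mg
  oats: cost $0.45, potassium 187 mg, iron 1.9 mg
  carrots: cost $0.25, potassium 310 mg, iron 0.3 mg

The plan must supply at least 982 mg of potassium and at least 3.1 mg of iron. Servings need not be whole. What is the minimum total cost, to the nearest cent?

$1.17

With two linear requirements the optimum uses one or two foods; enumerate the corners.
hummus only: max(982/192, 3.1/1.6) = 5.115 servings → $2.56.
oats only: max(982/187, 3.1/1.9) = 5.251 servings → $2.36.
carrots only: max(982/310, 3.1/0.3) = 10.33 servings → $2.58.
hummus + oats: the both-tight solution has a negative serving — not a feasible corner.
hummus + carrots with both tight: 1.52 servings and 2.226 servings → $1.32.
oats + carrots with both tight: 1.251 servings and 2.413 servings → $1.17.
The minimum over all feasible corners is $1.17.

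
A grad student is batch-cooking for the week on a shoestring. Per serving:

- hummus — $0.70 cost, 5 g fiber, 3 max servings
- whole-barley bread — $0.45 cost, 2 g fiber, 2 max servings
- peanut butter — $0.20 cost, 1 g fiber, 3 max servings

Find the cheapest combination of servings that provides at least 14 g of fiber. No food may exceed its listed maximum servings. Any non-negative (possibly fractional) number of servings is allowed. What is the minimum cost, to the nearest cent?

Cost per g of fiber: hummus $0.1400, peanut butter $0.2000, whole-barley bread $0.2250.
Take 2.8 servings of hummus: +14.0 g fiber for $1.96 (total $1.96, still need 0.0 g).
Greedy by cheapest-per-g is optimal for a single linear constraint, so the minimum cost is $1.96.

$1.96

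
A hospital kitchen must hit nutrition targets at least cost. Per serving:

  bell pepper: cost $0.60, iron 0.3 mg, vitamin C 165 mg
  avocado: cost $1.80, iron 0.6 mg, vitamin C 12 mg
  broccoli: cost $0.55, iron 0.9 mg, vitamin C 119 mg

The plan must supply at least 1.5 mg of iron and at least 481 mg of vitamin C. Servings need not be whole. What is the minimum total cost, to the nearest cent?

bell pepper only: max(1.5/0.3, 481/165) = 5 servings → $3.00.
avocado only: max(1.5/0.6, 481/12) = 40.08 servings → $72.15.
broccoli only: max(1.5/0.9, 481/119) = 4.042 servings → $2.22.
bell pepper + avocado with both tight: 2.836 servings and 1.082 servings → $3.65.
bell pepper + broccoli with both tight: 2.255 servings and 0.9149 servings → $1.86.
avocado + broccoli: intersection lies outside the first quadrant.
Cheapest feasible corner: $1.86.

$1.86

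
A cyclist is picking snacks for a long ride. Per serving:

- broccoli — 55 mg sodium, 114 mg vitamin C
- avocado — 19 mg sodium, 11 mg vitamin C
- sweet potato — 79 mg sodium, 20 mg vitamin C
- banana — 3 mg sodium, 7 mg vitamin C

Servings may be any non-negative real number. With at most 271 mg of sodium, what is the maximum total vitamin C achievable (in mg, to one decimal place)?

Vitamin C per mg sodium: banana 2.333, broccoli 2.073, avocado 0.5789, sweet potato 0.2532.
With no serving limits, spend the whole sodium allowance on banana: 271 mg / 3 mg × 7 mg = 632.3 mg.

632.3 mg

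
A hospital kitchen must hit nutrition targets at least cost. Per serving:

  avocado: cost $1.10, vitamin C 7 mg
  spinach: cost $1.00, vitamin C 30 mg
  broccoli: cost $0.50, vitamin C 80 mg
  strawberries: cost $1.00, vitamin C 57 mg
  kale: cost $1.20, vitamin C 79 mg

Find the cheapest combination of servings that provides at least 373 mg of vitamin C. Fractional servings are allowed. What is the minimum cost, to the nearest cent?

$2.33

Cost per mg of vitamin C: broccoli $0.0063, kale $0.0152, strawberries $0.0175, spinach $0.0333, avocado $0.1571.
With no serving limits, use only broccoli: 373 mg / 80 mg = 4.662 servings × $0.50 = $2.33.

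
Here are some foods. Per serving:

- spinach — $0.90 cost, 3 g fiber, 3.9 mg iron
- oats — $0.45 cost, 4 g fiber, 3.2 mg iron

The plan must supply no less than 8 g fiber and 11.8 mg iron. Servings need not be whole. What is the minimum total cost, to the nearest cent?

$1.66

spinach only: max(8/3, 11.8/3.9) = 3.026 servings → $2.72.
oats only: max(8/4, 11.8/3.2) = 3.688 servings → $1.66.
spinach + oats: intersection lies outside the first quadrant.
Cheapest feasible corner: $1.66.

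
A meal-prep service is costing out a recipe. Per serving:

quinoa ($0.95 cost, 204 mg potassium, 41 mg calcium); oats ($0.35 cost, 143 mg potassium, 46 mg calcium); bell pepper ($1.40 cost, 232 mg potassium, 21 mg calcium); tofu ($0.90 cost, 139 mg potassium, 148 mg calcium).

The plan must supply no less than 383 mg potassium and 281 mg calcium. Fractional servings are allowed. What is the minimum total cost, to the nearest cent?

At the optimum either one food covers both requirements or two foods hit both targets exactly; no other combination can be cheaper.
quinoa only: max(383/204, 281/41) = 6.854 servings → $6.51.
oats only: max(383/143, 281/46) = 6.109 servings → $2.14.
bell pepper only: max(383/232, 281/21) = 13.38 servings → $18.73.
tofu only: max(383/139, 281/148) = 2.755 servings → $2.48.
quinoa + oats: intersection lies outside the first quadrant.
quinoa + bell pepper with both targets exact would need a negative amount; discard.
quinoa + tofu with both tight: 0.7196 servings and 1.699 servings → $2.21.
oats + bell pepper: the both-tight solution has a negative serving — not a feasible corner.
oats + tofu with both tight: 1.193 servings and 1.528 servings → $1.79.
bell pepper + tofu with both tight: 0.561 servings and 1.819 servings → $2.42.
So the least-cost plan costs $1.79.

$1.79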